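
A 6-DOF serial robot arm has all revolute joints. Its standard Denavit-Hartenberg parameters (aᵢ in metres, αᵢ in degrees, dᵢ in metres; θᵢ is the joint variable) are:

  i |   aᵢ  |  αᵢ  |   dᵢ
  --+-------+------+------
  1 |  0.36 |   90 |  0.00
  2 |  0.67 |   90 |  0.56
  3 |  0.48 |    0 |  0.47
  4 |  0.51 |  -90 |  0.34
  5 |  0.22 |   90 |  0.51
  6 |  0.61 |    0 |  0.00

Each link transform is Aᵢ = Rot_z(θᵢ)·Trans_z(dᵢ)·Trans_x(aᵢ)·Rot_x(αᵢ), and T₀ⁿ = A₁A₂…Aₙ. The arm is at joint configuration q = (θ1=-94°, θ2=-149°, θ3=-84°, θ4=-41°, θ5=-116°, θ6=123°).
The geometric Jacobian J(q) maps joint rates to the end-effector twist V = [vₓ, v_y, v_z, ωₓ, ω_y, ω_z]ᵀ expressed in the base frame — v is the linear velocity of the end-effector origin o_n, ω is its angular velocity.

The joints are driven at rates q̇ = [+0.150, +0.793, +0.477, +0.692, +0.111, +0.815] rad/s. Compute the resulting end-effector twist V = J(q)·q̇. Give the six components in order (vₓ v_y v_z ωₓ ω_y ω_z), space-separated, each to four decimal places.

o_n = [1.0333, 0.9953, -0.0289]
J₁: ẑ×o_n = [-0.9953, 1.0333, 0.0000], ω = ẑ
J2: z=[-0.9976, 0.0698, 0.0000] o=[-0.0251, -0.3591, 0.0000] → [-0.0020, -0.0288, -1.4249, -0.9976, 0.0698, 0.0000]
J3: z=[0.0359, 0.5138, 0.8572] o=[-0.5437, 0.2528, -0.3451] → [-0.4739, 1.3404, -0.7836, 0.0359, 0.5138, 0.8572]
J4: z=[0.0359, 0.5138, 0.8572] o=[-0.0476, 0.5039, 0.0320] → [-0.4524, 0.9287, -0.5377, 0.0359, 0.5138, 0.8572]
J5: z=[0.6212, 0.6604, -0.4219] o=[0.3639, 0.3993, 0.4740] → [-0.0807, 0.0300, -0.0720, 0.6212, 0.6604, -0.4219]
J6: z=[-0.7194, 0.2669, -0.6413] o=[0.6123, 0.8906, 0.3999] → [-0.0473, -0.5785, -0.1877, -0.7194, 0.2669, -0.6413]
V = J·q̇ = [-0.7375, 0.9461, -2.0368, -1.2664, 0.9468, 0.5826]

-0.7375 0.9461 -2.0368 -1.2664 0.9468 0.5826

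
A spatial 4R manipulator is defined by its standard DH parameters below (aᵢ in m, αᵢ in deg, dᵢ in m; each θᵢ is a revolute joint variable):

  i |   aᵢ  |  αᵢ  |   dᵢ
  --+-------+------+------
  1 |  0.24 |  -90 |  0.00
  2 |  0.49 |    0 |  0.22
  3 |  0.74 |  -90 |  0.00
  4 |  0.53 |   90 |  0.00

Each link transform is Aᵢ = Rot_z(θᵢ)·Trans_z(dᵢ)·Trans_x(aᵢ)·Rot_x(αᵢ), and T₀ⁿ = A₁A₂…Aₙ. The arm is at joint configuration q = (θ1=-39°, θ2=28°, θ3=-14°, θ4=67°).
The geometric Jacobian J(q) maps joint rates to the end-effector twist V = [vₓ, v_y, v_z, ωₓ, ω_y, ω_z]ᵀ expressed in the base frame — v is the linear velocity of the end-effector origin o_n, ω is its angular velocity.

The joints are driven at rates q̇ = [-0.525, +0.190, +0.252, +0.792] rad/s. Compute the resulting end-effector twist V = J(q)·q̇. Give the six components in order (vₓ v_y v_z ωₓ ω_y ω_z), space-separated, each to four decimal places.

-1.1424 -0.3612 -0.3949 0.1293 0.4641 -1.2935

o_n = [1.0683, -1.2098, -0.4592]
J₁: ẑ×o_n = [1.2098, 1.0683, -0.0000], ω = ẑ
J2: z=[0.6293, 0.7771, 0.0000] o=[0.1865, -0.1510, 0.0000] → [-0.3568, 0.2890, -1.3516, 0.6293, 0.7771, 0.0000]
J3: z=[0.6293, 0.7771, 0.0000] o=[0.6612, -0.2523, -0.2300] → [-0.1781, 0.1442, -0.9190, 0.6293, 0.7771, 0.0000]
J4: z=[-0.1880, 0.1522, -0.9703] o=[1.2192, -0.7042, -0.4091] → [-0.4982, 0.1370, 0.1180, -0.1880, 0.1522, -0.9703]
V = J·q̇ = [-1.1424, -0.3612, -0.3949, 0.1293, 0.4641, -1.2935]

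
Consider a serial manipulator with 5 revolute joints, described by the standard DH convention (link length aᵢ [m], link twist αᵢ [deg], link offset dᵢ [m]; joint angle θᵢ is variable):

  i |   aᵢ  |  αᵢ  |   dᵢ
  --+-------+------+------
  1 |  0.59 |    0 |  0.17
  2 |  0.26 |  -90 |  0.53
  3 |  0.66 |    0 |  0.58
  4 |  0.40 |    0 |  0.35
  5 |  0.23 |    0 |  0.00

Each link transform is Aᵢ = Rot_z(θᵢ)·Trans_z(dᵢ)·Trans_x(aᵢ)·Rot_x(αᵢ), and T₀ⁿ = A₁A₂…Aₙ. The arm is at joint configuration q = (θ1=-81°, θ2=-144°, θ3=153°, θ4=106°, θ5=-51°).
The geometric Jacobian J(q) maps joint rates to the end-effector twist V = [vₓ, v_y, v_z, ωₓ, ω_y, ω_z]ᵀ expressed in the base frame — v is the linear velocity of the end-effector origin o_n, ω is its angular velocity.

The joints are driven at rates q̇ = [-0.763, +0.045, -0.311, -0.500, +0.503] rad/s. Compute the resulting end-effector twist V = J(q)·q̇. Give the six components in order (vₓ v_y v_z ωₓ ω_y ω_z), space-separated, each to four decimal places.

o_n = [-0.1358, -1.6699, 0.9010]
J₁: ẑ×o_n = [1.6699, -0.1358, 0.0000], ω = ẑ
J2: z=[0.0000, 0.0000, 1.0000] o=[0.0923, -0.5827, 0.1700] → [1.0872, -0.2281, 0.0000, 0.0000, 0.0000, 1.0000]
J3: z=[-0.7071, -0.7071, 0.0000] o=[-0.0916, -0.3989, 0.7000] → [-0.1421, 0.1421, 0.8675, -0.7071, -0.7071, 0.0000]
J4: z=[-0.7071, -0.7071, 0.0000] o=[-0.0858, -1.2248, 0.4004] → [-0.3540, 0.3540, 0.2794, -0.7071, -0.7071, 0.0000]
J5: z=[-0.7071, -0.7071, 0.0000] o=[-0.2794, -1.5263, 0.7930] → [-0.0764, 0.0764, 0.2031, -0.7071, -0.7071, 0.0000]
V = J·q̇ = [-1.0424, -0.0895, -0.3073, 0.2178, 0.2178, -0.7180]

-1.0424 -0.0895 -0.3073 0.2178 0.2178 -0.7180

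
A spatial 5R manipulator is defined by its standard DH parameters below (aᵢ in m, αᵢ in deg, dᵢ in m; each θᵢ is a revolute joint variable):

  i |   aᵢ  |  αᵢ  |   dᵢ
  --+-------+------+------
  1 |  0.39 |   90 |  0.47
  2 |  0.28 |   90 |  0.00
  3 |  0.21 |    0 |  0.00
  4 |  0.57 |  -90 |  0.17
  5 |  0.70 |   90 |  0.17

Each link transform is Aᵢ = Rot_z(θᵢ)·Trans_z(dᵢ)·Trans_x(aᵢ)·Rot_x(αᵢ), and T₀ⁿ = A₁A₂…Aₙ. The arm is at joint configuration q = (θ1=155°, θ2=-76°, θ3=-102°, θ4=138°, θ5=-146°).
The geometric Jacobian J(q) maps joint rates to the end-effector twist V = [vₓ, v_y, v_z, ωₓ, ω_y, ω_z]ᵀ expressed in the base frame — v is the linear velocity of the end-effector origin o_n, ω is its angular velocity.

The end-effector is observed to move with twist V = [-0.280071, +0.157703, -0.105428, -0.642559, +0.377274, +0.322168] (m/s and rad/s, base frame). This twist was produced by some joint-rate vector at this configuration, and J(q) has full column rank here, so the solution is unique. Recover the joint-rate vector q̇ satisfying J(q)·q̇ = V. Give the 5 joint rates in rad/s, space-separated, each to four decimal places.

0.4080 0.4320 -0.0280 -0.6710 -0.4470

o_n = [0.0809, -0.1193, 0.2099]
J₁: ẑ×o_n = [0.1193, 0.0809, -0.0000], ω = ẑ
J2: z=[0.4226, 0.9063, 0.0000] o=[-0.3535, 0.1648, 0.4700] → [-0.2357, 0.1099, -0.5138, 0.4226, 0.9063, 0.0000]
J3: z=[0.8794, -0.4101, -0.2419] o=[-0.4149, 0.1934, 0.1983] → [-0.0804, -0.1301, -0.0718, 0.8794, -0.4101, -0.2419]
J4: z=[0.8794, -0.4101, -0.2419] o=[-0.4921, 0.0028, 0.2407] → [-0.0169, -0.1116, 0.1276, 0.8794, -0.4101, -0.2419]
J5: z=[0.4708, 0.6731, 0.5703] o=[-0.3021, 0.2839, -0.2479] → [0.5381, 0.0029, -0.4477, 0.4708, 0.6731, 0.5703]
q̇ = J⁺·V = [0.4080, 0.4320, -0.0280, -0.6710, -0.4470]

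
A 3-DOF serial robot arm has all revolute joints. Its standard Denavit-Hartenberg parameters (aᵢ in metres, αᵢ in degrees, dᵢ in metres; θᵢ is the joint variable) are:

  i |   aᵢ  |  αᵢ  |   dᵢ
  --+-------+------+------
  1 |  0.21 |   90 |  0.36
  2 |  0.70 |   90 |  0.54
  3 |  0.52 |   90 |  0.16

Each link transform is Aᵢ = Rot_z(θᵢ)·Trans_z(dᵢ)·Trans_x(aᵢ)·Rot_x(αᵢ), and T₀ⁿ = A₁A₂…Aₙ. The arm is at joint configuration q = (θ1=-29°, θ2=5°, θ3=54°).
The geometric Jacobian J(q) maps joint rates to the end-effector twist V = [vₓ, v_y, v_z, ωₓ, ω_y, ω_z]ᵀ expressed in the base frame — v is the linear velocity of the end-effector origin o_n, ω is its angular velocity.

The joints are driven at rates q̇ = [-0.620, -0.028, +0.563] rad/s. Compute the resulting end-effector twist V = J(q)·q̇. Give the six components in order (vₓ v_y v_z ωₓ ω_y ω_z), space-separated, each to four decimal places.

o_n = [0.6063, -1.4345, 0.2883]
J₁: ẑ×o_n = [1.4345, 0.6063, -0.0000], ω = ẑ
J2: z=[-0.4848, -0.8746, 0.0000] o=[0.1837, -0.1018, 0.3600] → [0.0627, -0.0348, 1.0158, -0.4848, -0.8746, 0.0000]
J3: z=[0.0762, -0.0423, -0.9962] o=[0.5318, -0.9122, 0.4210] → [-0.5147, -0.0641, -0.0367, 0.0762, -0.0423, -0.9962]
V = J·q̇ = [-1.1809, -0.4111, -0.0491, 0.0565, 0.0007, -1.1809]

-1.1809 -0.4111 -0.0491 0.0565 0.0007 -1.1809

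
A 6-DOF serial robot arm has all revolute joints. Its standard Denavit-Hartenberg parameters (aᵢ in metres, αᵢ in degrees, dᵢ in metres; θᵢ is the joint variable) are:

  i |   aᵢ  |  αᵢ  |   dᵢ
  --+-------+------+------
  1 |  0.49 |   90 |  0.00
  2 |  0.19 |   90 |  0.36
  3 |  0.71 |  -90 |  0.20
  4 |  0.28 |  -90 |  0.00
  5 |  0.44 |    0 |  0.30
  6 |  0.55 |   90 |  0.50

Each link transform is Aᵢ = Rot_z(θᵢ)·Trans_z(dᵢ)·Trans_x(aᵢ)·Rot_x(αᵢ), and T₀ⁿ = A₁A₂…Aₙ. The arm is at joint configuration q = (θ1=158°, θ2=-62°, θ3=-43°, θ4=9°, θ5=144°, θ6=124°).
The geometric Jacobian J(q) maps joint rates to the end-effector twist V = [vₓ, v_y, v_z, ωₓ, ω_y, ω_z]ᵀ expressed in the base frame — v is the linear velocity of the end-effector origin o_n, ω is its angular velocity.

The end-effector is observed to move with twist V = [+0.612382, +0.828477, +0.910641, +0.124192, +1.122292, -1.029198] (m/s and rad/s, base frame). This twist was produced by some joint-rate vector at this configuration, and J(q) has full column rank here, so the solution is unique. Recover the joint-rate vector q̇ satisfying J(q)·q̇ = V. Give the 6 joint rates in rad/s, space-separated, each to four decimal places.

-0.6830 0.6430 -0.2680 0.6310 -0.3820 0.2190

o_n = [-1.1614, 0.7260, -0.3899]
J₁: ẑ×o_n = [-0.7260, -1.1614, 0.0000], ω = ẑ
J2: z=[0.3746, 0.9272, 0.0000] o=[-0.4543, 0.1836, 0.0000] → [-0.3615, 0.1461, 0.8588, 0.3746, 0.9272, 0.0000]
J3: z=[0.8187, -0.3308, -0.4695] o=[-0.4022, 0.5508, -0.1678] → [0.1558, 0.5383, -0.1076, 0.8187, -0.3308, -0.4695]
J4: z=[-0.0229, 0.7980, -0.6022] o=[-0.6459, 0.1270, -0.7201] → [0.6243, 0.3180, 0.3977, -0.0229, 0.7980, -0.6022]
J5: z=[-0.7188, 0.4055, 0.5647] o=[-0.8404, 0.0022, -0.8782] → [-0.2108, 0.1697, -0.3902, -0.7188, 0.4055, 0.5647]
J6: z=[-0.7188, 0.4055, 0.5647] o=[-0.8028, 0.0761, -0.3521] → [-0.3824, -0.2297, -0.3218, -0.7188, 0.4055, 0.5647]
q̇ = J⁺·V = [-0.6830, 0.6430, -0.2680, 0.6310, -0.3820, 0.2190]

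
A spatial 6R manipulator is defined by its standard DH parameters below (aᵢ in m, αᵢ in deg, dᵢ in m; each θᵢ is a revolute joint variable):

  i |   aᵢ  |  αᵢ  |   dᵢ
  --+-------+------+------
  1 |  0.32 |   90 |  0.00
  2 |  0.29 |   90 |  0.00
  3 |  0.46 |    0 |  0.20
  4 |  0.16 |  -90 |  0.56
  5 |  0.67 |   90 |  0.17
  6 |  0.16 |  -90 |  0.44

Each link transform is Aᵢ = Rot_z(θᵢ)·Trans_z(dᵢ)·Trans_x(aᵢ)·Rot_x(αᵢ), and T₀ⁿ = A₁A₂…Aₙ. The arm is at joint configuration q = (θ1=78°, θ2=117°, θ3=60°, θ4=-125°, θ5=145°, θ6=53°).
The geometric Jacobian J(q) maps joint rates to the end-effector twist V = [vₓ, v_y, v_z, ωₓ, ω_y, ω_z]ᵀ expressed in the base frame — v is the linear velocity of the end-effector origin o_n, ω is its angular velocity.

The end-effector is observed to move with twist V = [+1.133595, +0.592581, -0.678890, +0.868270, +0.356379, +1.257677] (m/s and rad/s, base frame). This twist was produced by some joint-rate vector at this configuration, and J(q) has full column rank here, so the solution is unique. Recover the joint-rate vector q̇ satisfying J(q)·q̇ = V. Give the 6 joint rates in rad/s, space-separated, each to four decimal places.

o_n = [0.6968, -0.1817, 0.6046]
J₁: ẑ×o_n = [0.1817, 0.6968, -0.0000], ω = ẑ
J2: z=[0.9781, -0.2079, 0.0000] o=[0.0665, 0.3130, 0.0000] → [-0.1257, -0.5914, -0.3529, 0.9781, -0.2079, 0.0000]
J3: z=[0.1853, 0.8715, 0.4540] o=[0.0392, 0.1842, 0.2584] → [0.4678, 0.2344, -0.6410, 0.1853, 0.8715, 0.4540]
J4: z=[0.1853, 0.8715, 0.4540] o=[0.4442, 0.1736, 0.5541] → [0.2053, 0.1054, -0.2860, 0.1853, 0.8715, 0.4540]
J5: z=[0.3278, -0.4903, 0.8075] o=[0.3997, 0.6618, 0.8686] → [0.8106, 0.3265, -0.1308, 0.3278, -0.4903, 0.8075]
J6: z=[-0.6831, -0.7135, -0.1559] o=[0.8927, 0.2431, 0.6248] → [-0.0518, 0.0167, 0.1504, -0.6831, -0.7135, -0.1559]
q̇ = J⁺·V = [0.2490, 0.0460, 0.9420, -0.5590, 0.9050, -0.6670]

0.2490 0.0460 0.9420 -0.5590 0.9050 -0.6670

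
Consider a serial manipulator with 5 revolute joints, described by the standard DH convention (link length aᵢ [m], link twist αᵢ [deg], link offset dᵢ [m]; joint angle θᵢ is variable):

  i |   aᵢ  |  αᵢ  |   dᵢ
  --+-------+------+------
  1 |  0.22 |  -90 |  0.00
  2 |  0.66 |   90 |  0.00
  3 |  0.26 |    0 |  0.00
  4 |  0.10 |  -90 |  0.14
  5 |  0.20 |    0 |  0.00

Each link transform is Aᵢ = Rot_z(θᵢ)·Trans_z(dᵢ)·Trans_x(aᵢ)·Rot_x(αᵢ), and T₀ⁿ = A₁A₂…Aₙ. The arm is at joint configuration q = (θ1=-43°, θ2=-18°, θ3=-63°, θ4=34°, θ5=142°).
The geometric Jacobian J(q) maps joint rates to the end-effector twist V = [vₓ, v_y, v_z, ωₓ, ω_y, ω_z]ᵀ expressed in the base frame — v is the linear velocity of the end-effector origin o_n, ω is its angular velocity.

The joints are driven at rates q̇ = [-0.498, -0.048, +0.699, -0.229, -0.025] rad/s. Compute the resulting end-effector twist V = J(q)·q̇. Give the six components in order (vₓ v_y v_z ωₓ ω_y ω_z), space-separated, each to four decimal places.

o_n = [0.5243, -0.7675, 0.2409]
J₁: ẑ×o_n = [0.7675, 0.5243, -0.0000], ω = ẑ
J2: z=[0.6820, 0.7314, 0.0000] o=[0.1609, -0.1500, 0.0000] → [0.1762, -0.1643, -0.6868, 0.6820, 0.7314, 0.0000]
J3: z=[-0.2260, 0.2107, 0.9511] o=[0.6200, -0.5781, 0.2040] → [0.1879, -0.0827, 0.0630, -0.2260, 0.2107, 0.9511]
J4: z=[-0.2260, 0.2107, 0.9511] o=[0.5441, -0.8241, 0.2404] → [-0.0538, -0.0187, -0.0086, -0.2260, 0.2107, 0.9511]
J5: z=[0.9337, 0.3252, 0.1498] o=[0.5402, -0.8868, 0.4006] → [-0.0698, 0.1467, 0.1166, 0.9337, 0.3252, 0.1498]
V = J·q̇ = [-0.2453, -0.3104, 0.0760, -0.1623, 0.0558, -0.0547]

-0.2453 -0.3104 0.0760 -0.1623 0.0558 -0.0547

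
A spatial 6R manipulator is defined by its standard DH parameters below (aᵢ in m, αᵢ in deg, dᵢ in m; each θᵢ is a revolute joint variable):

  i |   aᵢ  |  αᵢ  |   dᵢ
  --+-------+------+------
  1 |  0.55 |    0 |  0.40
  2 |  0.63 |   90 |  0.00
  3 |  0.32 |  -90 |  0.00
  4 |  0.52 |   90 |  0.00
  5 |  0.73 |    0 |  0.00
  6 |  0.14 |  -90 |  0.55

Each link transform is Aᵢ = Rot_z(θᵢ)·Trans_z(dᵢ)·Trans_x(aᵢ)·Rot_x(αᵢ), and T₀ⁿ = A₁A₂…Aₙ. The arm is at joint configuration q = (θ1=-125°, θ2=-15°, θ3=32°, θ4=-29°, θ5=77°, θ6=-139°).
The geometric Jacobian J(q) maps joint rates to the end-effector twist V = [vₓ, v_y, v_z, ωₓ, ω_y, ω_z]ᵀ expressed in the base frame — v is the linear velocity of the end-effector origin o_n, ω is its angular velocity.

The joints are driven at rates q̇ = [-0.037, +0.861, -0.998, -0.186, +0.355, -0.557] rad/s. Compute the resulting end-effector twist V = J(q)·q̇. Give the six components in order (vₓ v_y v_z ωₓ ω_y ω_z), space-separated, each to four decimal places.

-0.4129 -1.3916 -0.4632 0.6159 -1.0166 0.7182

o_n = [-1.5632, -0.3949, 1.2742]
J₁: ẑ×o_n = [0.3949, -1.5632, 0.0000], ω = ẑ
J2: z=[0.0000, 0.0000, 1.0000] o=[-0.3155, -0.4505, 0.4000] → [-0.0556, -1.2477, 0.0000, 0.0000, 0.0000, 1.0000]
J3: z=[-0.6428, 0.7660, 0.0000] o=[-0.7981, -0.8555, 0.4000] → [0.6697, 0.5619, 0.2901, -0.6428, 0.7660, 0.0000]
J4: z=[0.4059, 0.3406, 0.8480] o=[-1.0060, -1.0299, 0.5696] → [-0.2985, -0.7586, 0.4476, 0.4059, 0.3406, 0.8480]
J5: z=[-0.2472, 0.9343, -0.2569] o=[-1.4635, -1.0847, 0.8106] → [0.6104, 0.1403, -0.0774, -0.2472, 0.9343, -0.2569]
J6: z=[-0.2472, 0.9343, -0.2569] o=[-1.3192, -0.8597, 1.4899] → [-0.0821, 0.0094, 0.1130, -0.2472, 0.9343, -0.2569]
V = J·q̇ = [-0.4129, -1.3916, -0.4632, 0.6159, -1.0166, 0.7182]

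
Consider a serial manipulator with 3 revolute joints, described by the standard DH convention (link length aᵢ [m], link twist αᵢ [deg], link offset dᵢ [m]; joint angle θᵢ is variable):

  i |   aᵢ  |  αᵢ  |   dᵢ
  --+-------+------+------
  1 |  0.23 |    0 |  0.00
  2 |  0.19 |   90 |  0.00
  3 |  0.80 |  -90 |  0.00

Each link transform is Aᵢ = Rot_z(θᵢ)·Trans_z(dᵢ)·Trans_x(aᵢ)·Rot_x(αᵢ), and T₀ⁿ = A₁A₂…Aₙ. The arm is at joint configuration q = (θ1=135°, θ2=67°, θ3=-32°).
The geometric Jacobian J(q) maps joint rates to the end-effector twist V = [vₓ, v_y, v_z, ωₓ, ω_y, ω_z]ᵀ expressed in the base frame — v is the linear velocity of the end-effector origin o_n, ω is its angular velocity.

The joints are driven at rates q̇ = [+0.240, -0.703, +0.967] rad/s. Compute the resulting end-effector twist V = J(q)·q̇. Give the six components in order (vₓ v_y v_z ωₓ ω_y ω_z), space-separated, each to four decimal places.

o_n = [-0.9678, -0.1627, -0.4239]
J₁: ẑ×o_n = [0.1627, -0.9678, 0.0000], ω = ẑ
J2: z=[0.0000, 0.0000, 1.0000] o=[-0.1626, 0.1626, 0.0000] → [0.3253, -0.8052, 0.0000, 0.0000, 0.0000, 1.0000]
J3: z=[-0.3746, 0.9272, 0.0000] o=[-0.3388, 0.0915, 0.0000] → [-0.3931, -0.1588, 0.6784, -0.3746, 0.9272, 0.0000]
V = J·q̇ = [-0.5698, 0.1802, 0.6561, -0.3622, 0.8966, -0.4630]

-0.5698 0.1802 0.6561 -0.3622 0.8966 -0.4630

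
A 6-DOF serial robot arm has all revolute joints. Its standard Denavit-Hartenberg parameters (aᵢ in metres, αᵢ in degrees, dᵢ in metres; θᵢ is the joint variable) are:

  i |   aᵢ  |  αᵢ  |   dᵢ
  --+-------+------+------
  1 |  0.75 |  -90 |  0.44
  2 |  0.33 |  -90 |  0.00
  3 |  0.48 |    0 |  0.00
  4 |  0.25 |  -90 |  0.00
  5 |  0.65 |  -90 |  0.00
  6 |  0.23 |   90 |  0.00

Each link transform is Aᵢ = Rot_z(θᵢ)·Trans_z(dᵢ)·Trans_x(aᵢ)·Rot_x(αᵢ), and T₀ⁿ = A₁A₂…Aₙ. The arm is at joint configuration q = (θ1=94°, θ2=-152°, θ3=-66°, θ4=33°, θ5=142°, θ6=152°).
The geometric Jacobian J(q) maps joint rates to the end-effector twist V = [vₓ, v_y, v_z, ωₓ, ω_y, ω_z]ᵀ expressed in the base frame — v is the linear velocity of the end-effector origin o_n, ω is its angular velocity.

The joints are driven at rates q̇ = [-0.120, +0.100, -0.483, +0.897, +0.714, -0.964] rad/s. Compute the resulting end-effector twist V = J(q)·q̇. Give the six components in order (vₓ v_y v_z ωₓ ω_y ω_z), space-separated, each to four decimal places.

-0.1749 0.6022 -0.0404 0.2411 -0.9306 -0.0089

o_n = [-0.4921, 0.2509, 0.3758]
J₁: ẑ×o_n = [-0.2509, -0.4921, 0.0000], ω = ẑ
J2: z=[-0.9976, -0.0698, 0.0000] o=[-0.0523, 0.7482, 0.4400] → [0.0045, -0.0640, 0.4653, -0.9976, -0.0698, 0.0000]
J3: z=[-0.0327, 0.4683, 0.8829] o=[-0.0320, 0.4575, 0.5949] → [0.0798, -0.4134, 0.2223, -0.0327, 0.4683, 0.8829]
J4: z=[-0.0327, 0.4683, 0.8829] o=[-0.4574, 0.2550, 0.6866] → [-0.1420, -0.0408, 0.0164, -0.0327, 0.4683, 0.8829]
J5: z=[0.8702, -0.4212, 0.2557] o=[-0.5803, 0.0608, 0.7850] → [0.1237, 0.3786, 0.2026, 0.8702, -0.4212, 0.2557]
J6: z=[0.2769, 0.8472, 0.4534] o=[-0.3154, 0.2712, 0.2300] → [0.1327, -0.1205, 0.1441, 0.2769, 0.8472, 0.4534]
V = J·q̇ = [-0.1749, 0.6022, -0.0404, 0.2411, -0.9306, -0.0089]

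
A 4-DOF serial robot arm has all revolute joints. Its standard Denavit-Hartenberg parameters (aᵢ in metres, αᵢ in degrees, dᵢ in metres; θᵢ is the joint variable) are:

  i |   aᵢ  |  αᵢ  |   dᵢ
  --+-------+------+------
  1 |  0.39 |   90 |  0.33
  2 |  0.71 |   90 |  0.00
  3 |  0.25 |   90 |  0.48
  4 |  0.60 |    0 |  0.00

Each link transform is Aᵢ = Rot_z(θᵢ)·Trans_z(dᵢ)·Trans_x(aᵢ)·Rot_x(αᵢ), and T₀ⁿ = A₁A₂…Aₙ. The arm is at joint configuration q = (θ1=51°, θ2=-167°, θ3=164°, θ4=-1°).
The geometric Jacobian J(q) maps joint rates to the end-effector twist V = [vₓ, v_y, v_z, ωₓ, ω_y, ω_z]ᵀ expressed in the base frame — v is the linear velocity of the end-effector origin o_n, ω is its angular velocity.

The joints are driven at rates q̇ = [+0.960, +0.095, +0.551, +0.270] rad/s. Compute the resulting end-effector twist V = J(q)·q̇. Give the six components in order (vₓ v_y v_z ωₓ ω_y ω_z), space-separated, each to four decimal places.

-0.4685 0.7283 0.1873 0.1519 -0.3758 1.4801

o_n = [0.4266, 0.1546, 0.8116]
J₁: ẑ×o_n = [-0.1546, 0.4266, 0.0000], ω = ẑ
J2: z=[0.7771, -0.6293, 0.0000] o=[0.2454, 0.3031, 0.3300] → [-0.3031, -0.3742, -0.0014, 0.7771, -0.6293, 0.0000]
J3: z=[-0.1416, -0.1748, 0.9744] o=[-0.1899, -0.2345, 0.1703] → [-0.4913, 0.6915, 0.0527, -0.1416, -0.1748, 0.9744]
J4: z=[0.5780, -0.8137, -0.0620] o=[-0.0570, -0.1799, 0.6920] → [-0.0765, -0.0991, 0.5868, 0.5780, -0.8137, -0.0620]
V = J·q̇ = [-0.4685, 0.7283, 0.1873, 0.1519, -0.3758, 1.4801]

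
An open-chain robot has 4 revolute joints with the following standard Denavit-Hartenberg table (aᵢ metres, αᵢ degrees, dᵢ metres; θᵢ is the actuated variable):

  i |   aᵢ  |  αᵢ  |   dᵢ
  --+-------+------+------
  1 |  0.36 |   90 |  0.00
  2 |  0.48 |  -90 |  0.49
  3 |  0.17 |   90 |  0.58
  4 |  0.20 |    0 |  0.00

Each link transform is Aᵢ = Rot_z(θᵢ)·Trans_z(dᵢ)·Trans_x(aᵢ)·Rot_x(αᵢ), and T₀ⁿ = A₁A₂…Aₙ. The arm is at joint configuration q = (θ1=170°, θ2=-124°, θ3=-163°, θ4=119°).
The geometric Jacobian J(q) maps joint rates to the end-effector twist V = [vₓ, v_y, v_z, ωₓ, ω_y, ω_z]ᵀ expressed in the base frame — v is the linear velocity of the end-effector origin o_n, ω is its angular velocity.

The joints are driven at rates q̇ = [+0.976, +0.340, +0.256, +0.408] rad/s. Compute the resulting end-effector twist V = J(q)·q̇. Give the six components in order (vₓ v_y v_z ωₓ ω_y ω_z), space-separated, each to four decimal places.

-0.8025 -0.6113 0.0958 -0.2834 -0.0010 0.9317

o_n = [-0.6562, 0.6350, -0.7622]
J₁: ẑ×o_n = [-0.6350, -0.6562, 0.0000], ω = ẑ
J2: z=[0.1736, 0.9848, 0.0000] o=[-0.3545, 0.0625, 0.0000] → [-0.7506, 0.1324, 0.3965, 0.1736, 0.9848, 0.0000]
J3: z=[-0.8164, 0.1440, -0.5592] o=[-0.0051, 0.4985, -0.3979] → [0.0239, 0.0667, -0.0177, -0.8164, 0.1440, -0.5592]
J4: z=[-0.3271, -0.9134, 0.2424] o=[-0.5595, 0.6467, -0.5875] → [0.1624, -0.0806, -0.0845, -0.3271, -0.9134, 0.2424]
V = J·q̇ = [-0.8025, -0.6113, 0.0958, -0.2834, -0.0010, 0.9317]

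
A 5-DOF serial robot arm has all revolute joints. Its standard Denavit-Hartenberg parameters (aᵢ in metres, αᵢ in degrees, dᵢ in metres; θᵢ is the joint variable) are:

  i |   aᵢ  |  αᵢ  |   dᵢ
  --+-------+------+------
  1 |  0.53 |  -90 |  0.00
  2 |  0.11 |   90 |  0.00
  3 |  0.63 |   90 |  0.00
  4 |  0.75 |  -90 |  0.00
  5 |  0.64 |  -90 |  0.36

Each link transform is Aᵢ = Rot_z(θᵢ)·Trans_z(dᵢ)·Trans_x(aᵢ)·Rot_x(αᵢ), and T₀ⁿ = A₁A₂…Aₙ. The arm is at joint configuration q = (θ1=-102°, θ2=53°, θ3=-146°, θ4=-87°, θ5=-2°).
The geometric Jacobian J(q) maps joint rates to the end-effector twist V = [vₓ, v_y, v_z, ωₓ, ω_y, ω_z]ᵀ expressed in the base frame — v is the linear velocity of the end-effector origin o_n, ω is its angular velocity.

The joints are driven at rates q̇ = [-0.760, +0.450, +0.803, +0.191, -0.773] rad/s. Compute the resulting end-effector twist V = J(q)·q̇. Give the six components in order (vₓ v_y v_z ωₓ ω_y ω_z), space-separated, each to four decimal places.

o_n = [-0.3478, 1.1316, -0.1984]
J₁: ẑ×o_n = [-1.1316, -0.3478, 0.0000], ω = ẑ
J2: z=[0.9781, -0.2079, 0.0000] o=[-0.1102, -0.5184, 0.0000] → [0.0412, 0.1940, 1.5645, 0.9781, -0.2079, 0.0000]
J3: z=[-0.1660, -0.7812, 0.6018] o=[-0.1240, -0.5832, -0.0878] → [-0.9456, -0.1531, -0.4596, -0.1660, -0.7812, 0.6018]
J4: z=[0.8809, 0.1568, 0.4466] o=[-0.4032, -0.2025, 0.3293] → [-0.6785, 0.4895, 1.1664, 0.8809, 0.1568, 0.4466]
J5: z=[-0.4513, 0.5626, 0.6927] o=[-0.2962, 0.4063, -0.0955] → [-0.5602, -0.0822, -0.2983, -0.4513, 0.5626, 0.6927]
V = J·q̇ = [0.4227, 0.3858, 0.7884, 0.8240, -1.1258, -0.7269]

0.4227 0.3858 0.7884 0.8240 -1.1258 -0.7269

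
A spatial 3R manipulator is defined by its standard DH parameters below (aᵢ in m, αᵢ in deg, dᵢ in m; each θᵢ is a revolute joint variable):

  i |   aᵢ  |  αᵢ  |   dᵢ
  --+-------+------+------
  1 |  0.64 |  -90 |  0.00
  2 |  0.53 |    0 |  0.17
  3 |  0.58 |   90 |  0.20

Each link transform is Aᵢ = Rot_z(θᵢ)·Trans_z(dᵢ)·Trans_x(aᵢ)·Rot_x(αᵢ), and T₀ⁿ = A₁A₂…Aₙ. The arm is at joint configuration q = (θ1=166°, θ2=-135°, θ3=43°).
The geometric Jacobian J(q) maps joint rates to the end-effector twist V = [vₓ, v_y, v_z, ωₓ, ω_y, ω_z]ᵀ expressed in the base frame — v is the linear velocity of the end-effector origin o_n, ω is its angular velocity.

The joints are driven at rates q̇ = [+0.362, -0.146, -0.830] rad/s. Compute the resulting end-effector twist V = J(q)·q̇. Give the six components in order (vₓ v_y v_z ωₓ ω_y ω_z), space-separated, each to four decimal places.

0.7105 -0.2686 -0.0745 0.2361 0.9470 0.3620

o_n = [-0.3272, -0.2997, 0.9544]
J₁: ẑ×o_n = [0.2997, -0.3272, 0.0000], ω = ẑ
J2: z=[-0.2419, -0.9703, 0.0000] o=[-0.6210, 0.1548, 0.0000] → [-0.9261, 0.2309, 0.3950, -0.2419, -0.9703, 0.0000]
J3: z=[-0.2419, -0.9703, 0.0000] o=[-0.2985, -0.1008, 0.3748] → [-0.5624, 0.1402, 0.0202, -0.2419, -0.9703, 0.0000]
V = J·q̇ = [0.7105, -0.2686, -0.0745, 0.2361, 0.9470, 0.3620]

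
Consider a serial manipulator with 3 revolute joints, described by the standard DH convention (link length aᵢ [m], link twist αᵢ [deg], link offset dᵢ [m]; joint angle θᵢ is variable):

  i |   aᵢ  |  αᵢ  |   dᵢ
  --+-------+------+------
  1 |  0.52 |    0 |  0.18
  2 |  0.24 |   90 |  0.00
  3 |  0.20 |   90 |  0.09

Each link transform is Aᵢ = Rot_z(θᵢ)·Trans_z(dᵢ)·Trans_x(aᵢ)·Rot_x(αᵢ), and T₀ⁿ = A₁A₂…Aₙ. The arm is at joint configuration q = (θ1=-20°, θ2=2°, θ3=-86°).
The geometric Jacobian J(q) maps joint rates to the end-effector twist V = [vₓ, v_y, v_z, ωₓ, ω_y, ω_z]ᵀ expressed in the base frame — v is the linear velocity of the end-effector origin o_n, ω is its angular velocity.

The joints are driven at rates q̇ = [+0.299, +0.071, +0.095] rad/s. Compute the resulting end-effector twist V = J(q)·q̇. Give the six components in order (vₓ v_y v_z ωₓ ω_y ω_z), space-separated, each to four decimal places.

o_n = [0.7024, -0.3419, -0.0195]
J₁: ẑ×o_n = [0.3419, 0.7024, -0.0000], ω = ẑ
J2: z=[0.0000, 0.0000, 1.0000] o=[0.4886, -0.1779, 0.1800] → [0.1641, 0.2137, -0.0000, 0.0000, 0.0000, 1.0000]
J3: z=[-0.3090, -0.9511, 0.0000] o=[0.7169, -0.2520, 0.1800] → [0.1897, -0.0617, 0.0140, -0.3090, -0.9511, 0.0000]
V = J·q̇ = [0.1319, 0.2193, 0.0013, -0.0294, -0.0904, 0.3700]

0.1319 0.2193 0.0013 -0.0294 -0.0904 0.3700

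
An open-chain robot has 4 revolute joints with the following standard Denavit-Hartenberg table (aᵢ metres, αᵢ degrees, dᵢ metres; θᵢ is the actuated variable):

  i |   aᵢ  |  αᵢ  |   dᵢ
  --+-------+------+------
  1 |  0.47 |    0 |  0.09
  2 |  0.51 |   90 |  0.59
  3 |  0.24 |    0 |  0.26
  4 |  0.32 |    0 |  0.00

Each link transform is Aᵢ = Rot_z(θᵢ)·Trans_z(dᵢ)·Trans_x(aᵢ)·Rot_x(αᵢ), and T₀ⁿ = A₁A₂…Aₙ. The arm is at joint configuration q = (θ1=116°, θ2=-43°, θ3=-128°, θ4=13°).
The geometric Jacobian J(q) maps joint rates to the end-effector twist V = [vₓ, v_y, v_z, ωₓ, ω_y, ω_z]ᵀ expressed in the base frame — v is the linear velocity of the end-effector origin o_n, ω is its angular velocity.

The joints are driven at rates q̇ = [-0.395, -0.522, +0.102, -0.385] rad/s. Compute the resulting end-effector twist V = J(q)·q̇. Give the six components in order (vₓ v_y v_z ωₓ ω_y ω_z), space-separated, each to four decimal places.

o_n = [0.1090, 0.5635, 0.2009]
J₁: ẑ×o_n = [-0.5635, 0.1090, 0.0000], ω = ẑ
J2: z=[0.0000, 0.0000, 1.0000] o=[-0.2060, 0.4224, 0.0900] → [-0.1411, 0.3150, 0.0000, 0.0000, 0.0000, 1.0000]
J3: z=[0.9563, -0.2924, 0.0000] o=[-0.0569, 0.9101, 0.6800] → [0.1401, 0.4582, -0.2830, 0.9563, -0.2924, 0.0000]
J4: z=[0.9563, -0.2924, 0.0000] o=[0.1485, 0.6928, 0.4909] → [0.0848, 0.2773, -0.1352, 0.9563, -0.2924, 0.0000]
V = J·q̇ = [0.2779, -0.2675, 0.0232, -0.2706, 0.0827, -0.9170]

0.2779 -0.2675 0.0232 -0.2706 0.0827 -0.9170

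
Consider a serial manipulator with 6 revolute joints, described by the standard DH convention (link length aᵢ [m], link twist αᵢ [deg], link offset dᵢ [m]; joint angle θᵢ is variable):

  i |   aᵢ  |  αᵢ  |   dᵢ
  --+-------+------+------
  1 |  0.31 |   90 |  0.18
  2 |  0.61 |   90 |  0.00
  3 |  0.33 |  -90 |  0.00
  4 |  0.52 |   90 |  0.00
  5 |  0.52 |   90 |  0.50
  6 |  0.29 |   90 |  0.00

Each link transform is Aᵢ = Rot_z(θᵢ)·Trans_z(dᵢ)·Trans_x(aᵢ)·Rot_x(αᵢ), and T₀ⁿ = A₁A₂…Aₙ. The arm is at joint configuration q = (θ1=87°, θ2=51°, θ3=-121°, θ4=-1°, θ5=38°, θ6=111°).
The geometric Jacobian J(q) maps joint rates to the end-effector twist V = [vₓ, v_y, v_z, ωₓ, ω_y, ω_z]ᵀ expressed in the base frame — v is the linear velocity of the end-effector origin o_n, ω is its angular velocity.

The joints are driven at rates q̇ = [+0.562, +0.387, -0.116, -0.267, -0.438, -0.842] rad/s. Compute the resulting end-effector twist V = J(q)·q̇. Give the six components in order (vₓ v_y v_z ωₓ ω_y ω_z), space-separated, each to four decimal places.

-0.6408 -0.3451 -0.0425 0.6166 -0.0905 1.3848

o_n = [-1.0726, 1.1228, -0.1356]
J₁: ẑ×o_n = [-1.1228, -1.0726, 0.0000], ω = ẑ
J2: z=[0.9986, -0.0523, 0.0000] o=[0.0162, 0.3096, 0.1800] → [0.0165, 0.3152, 0.7551, 0.9986, -0.0523, 0.0000]
J3: z=[0.0407, 0.7761, -0.6293] o=[0.0363, 0.6929, 0.6541] → [-0.3423, 0.7300, 0.8781, 0.0407, 0.7761, -0.6293]
J4: z=[-0.4861, 0.5656, 0.6661] o=[-0.2518, 0.6009, 0.5220] → [-0.7196, -0.8665, 0.2107, -0.4861, 0.5656, 0.6661]
J5: z=[0.0559, 0.7808, -0.6222] o=[-0.7053, 0.4630, 0.3082] → [0.0640, 0.2534, 0.3237, 0.0559, 0.7808, -0.6222]
J6: z=[-0.1539, -0.6090, -0.7781] o=[-1.1903, 0.9258, 0.0418] → [0.2613, -0.1188, 0.0414, -0.1539, -0.6090, -0.7781]
V = J·q̇ = [-0.6408, -0.3451, -0.0425, 0.6166, -0.0905, 1.3848]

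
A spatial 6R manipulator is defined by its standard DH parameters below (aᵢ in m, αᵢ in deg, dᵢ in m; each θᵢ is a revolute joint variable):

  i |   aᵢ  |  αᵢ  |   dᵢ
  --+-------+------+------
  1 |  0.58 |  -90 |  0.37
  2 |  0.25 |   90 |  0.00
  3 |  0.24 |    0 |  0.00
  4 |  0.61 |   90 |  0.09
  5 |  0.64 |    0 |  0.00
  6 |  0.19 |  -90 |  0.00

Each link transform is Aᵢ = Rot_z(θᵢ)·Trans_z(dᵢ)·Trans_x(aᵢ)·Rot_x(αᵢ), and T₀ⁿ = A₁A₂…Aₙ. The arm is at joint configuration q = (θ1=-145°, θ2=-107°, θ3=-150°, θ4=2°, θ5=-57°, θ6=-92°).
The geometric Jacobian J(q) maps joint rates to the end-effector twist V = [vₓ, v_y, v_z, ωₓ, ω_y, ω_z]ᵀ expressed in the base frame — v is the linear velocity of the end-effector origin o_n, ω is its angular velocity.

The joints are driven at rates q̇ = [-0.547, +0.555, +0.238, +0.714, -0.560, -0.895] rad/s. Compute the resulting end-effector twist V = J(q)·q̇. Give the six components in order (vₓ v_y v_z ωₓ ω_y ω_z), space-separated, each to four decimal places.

0.0054 1.4205 0.3665 0.5410 1.2076 -0.0880

o_n = [-1.3639, -0.2938, -0.0758]
J₁: ẑ×o_n = [0.2938, -1.3639, 0.0000], ω = ẑ
J2: z=[0.5736, -0.8192, 0.0000] o=[-0.4751, -0.3327, 0.3700] → [0.3652, 0.2557, -0.7058, 0.5736, -0.8192, 0.0000]
J3: z=[0.7834, 0.5485, -0.2924] o=[-0.4152, -0.2907, 0.6091] → [-0.3765, 0.8139, 0.5180, 0.7834, 0.5485, -0.2924]
J4: z=[0.7834, 0.5485, -0.2924] o=[-0.5338, -0.2273, 0.4103] → [-0.2861, 0.6235, 0.4032, 0.7834, 0.5485, -0.2924]
J5: z=[0.3595, -0.7835, -0.5068] o=[-0.7726, 0.0001, -0.1107] → [-0.1763, 0.2871, -0.5690, 0.3595, -0.7835, -0.5068]
J6: z=[0.3595, -0.7835, -0.5068] o=[-1.3699, -0.1926, -0.2365] → [-0.1772, -0.0608, -0.0317, 0.3595, -0.7835, -0.5068]
V = J·q̇ = [0.0054, 1.4205, 0.3665, 0.5410, 1.2076, -0.0880]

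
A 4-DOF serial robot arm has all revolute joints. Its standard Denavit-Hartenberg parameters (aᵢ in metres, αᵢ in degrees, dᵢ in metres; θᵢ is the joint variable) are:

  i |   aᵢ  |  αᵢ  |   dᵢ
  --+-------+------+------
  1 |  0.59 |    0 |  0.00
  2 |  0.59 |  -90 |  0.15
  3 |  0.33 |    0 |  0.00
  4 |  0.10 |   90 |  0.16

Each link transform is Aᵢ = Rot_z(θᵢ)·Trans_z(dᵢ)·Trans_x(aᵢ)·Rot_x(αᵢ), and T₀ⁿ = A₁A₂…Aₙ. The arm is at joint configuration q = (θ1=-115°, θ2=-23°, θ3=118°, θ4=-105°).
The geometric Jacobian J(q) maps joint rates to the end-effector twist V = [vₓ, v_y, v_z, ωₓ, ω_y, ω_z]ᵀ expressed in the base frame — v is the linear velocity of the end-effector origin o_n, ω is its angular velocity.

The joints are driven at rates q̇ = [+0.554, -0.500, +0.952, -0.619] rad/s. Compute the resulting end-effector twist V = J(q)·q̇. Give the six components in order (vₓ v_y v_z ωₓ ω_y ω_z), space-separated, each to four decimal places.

0.5336 0.0369 0.1150 0.2228 -0.2475 0.0540

o_n = [-0.5380, -1.0099, -0.1639]
J₁: ẑ×o_n = [1.0099, -0.5380, 0.0000], ω = ẑ
J2: z=[0.0000, 0.0000, 1.0000] o=[-0.2493, -0.5347, 0.0000] → [0.4752, -0.2887, 0.0000, 0.0000, 0.0000, 1.0000]
J3: z=[0.6691, -0.7431, 0.0000] o=[-0.6878, -0.9295, 0.1500] → [0.2332, 0.2100, 0.0575, 0.6691, -0.7431, 0.0000]
J4: z=[0.6691, -0.7431, 0.0000] o=[-0.5727, -0.8258, -0.1414] → [0.0167, 0.0151, -0.0974, 0.6691, -0.7431, 0.0000]
V = J·q̇ = [0.5336, 0.0369, 0.1150, 0.2228, -0.2475, 0.0540]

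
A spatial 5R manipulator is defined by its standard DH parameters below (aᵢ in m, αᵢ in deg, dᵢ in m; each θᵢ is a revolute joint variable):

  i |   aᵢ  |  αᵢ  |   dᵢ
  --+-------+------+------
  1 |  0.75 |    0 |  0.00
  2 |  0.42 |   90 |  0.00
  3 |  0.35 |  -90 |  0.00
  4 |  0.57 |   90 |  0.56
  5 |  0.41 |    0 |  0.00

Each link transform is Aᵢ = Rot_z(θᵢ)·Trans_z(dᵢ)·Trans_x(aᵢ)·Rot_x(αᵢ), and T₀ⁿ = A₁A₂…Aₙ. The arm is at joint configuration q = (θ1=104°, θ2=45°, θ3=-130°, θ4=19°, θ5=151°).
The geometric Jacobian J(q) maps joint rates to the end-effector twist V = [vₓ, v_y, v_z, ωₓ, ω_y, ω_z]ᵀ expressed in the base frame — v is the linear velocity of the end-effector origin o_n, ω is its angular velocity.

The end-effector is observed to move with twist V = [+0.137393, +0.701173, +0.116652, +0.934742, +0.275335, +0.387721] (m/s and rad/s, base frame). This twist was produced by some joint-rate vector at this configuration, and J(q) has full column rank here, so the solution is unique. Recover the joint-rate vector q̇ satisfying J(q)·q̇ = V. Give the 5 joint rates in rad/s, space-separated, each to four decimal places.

o_n = [-0.7722, 1.0024, -0.9090]
J₁: ẑ×o_n = [-1.0024, -0.7722, 0.0000], ω = ẑ
J2: z=[0.0000, 0.0000, 1.0000] o=[-0.1814, 0.7277, 0.0000] → [-0.2746, -0.5907, 0.0000, 0.0000, 0.0000, 1.0000]
J3: z=[0.5150, 0.8572, 0.0000] o=[-0.5415, 0.9440, 0.0000] → [-0.7791, 0.4682, 0.2278, 0.5150, 0.8572, 0.0000]
J4: z=[-0.6566, 0.3945, -0.6428] o=[-0.3486, 0.8282, -0.2681] → [-0.1409, -0.1486, 0.0527, -0.6566, 0.3945, -0.6428]
J5: z=[0.6664, 0.7027, -0.2494] o=[-0.5150, 0.7116, -1.0409] → [0.1652, -0.0238, 0.3745, 0.6664, 0.7027, -0.2494]
q̇ = J⁺·V = [-0.7360, 0.5670, 0.7250, -0.8630, -0.0080]

-0.7360 0.5670 0.7250 -0.8630 -0.0080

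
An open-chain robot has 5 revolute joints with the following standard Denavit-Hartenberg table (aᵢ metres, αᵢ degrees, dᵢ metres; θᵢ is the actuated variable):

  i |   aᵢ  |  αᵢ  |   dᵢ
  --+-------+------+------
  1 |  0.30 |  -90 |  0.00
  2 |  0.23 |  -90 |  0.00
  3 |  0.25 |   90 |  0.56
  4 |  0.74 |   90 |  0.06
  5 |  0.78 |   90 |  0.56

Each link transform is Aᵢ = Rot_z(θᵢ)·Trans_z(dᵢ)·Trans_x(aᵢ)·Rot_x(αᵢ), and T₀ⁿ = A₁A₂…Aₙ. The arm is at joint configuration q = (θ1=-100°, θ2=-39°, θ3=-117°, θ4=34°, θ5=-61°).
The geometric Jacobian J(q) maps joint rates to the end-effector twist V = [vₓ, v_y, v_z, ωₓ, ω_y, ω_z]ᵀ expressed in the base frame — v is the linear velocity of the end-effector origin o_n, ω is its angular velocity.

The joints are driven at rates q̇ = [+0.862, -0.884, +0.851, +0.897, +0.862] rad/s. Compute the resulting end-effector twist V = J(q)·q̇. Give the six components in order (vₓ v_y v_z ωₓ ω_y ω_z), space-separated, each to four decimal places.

0.8519 -0.8331 -0.0633 -0.7262 0.8443 0.1153

o_n = [1.4403, -1.1045, -0.4924]
J₁: ẑ×o_n = [1.1045, 1.4403, -0.0000], ω = ẑ
J2: z=[0.9848, -0.1736, 0.0000] o=[-0.0521, -0.2954, 0.0000] → [0.0855, 0.4850, -0.5376, 0.9848, -0.1736, 0.0000]
J3: z=[-0.1093, -0.6198, -0.7771] o=[-0.0831, -0.4715, 0.1447] → [-0.0970, -1.2536, 1.0133, -0.1093, -0.6198, -0.7771]
J4: z=[-0.3269, 0.7608, -0.5607] o=[0.0904, -0.7704, -0.3619] → [-0.2867, -0.7996, -0.9178, -0.3269, 0.7608, -0.5607]
J5: z=[0.6155, 0.6216, 0.4845] o=[0.6014, -0.8629, -0.8924] → [0.3656, 0.1603, -0.6701, 0.6155, 0.6216, 0.4845]
V = J·q̇ = [0.8519, -0.8331, -0.0633, -0.7262, 0.8443, 0.1153]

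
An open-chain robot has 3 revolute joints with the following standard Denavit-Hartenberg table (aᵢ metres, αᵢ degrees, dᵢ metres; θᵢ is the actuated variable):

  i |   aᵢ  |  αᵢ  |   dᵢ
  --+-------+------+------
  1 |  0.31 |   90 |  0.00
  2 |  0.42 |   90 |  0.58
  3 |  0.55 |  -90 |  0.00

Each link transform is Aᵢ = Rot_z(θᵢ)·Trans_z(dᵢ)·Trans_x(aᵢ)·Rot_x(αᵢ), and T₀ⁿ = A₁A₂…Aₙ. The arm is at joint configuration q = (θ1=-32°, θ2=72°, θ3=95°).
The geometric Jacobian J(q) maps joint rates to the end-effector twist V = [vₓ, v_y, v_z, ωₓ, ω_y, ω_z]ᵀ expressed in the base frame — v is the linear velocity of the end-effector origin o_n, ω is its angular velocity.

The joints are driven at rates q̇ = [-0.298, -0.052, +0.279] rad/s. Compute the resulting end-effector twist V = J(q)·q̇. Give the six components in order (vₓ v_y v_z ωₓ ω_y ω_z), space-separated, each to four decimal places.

-0.3695 0.0973 -0.1514 0.2526 -0.0965 -0.3842

o_n = [-0.2373, -1.1817, 0.3539]
J₁: ẑ×o_n = [1.1817, -0.2373, 0.0000], ω = ẑ
J2: z=[-0.5299, -0.8480, 0.0000] o=[0.2629, -0.1643, 0.0000] → [-0.3001, 0.1875, 0.1150, -0.5299, -0.8480, 0.0000]
J3: z=[0.8065, -0.5040, -0.3090] o=[0.0656, -0.7249, 0.3994] → [-0.1182, 0.1304, -0.5211, 0.8065, -0.5040, -0.3090]
V = J·q̇ = [-0.3695, 0.0973, -0.1514, 0.2526, -0.0965, -0.3842]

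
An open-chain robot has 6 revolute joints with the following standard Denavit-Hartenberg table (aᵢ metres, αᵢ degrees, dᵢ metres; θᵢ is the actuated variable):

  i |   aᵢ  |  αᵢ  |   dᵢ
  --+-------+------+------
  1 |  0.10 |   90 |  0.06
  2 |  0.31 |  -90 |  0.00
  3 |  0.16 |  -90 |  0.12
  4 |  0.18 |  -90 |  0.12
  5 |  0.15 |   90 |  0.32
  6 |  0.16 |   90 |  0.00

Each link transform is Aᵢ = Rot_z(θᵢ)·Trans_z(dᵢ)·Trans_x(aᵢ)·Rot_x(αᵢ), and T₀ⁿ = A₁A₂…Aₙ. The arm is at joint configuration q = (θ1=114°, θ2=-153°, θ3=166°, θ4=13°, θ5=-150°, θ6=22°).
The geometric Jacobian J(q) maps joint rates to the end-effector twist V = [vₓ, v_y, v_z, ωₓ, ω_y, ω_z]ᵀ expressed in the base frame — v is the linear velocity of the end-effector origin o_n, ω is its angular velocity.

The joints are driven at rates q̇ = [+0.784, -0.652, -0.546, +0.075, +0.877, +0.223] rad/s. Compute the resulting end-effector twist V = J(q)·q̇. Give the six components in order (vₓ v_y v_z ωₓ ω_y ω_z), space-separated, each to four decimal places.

o_n = [0.3307, -0.0995, 0.1552]
J₁: ẑ×o_n = [0.0995, 0.3307, -0.0000], ω = ẑ
J2: z=[0.9135, 0.4067, 0.0000] o=[-0.0407, 0.0914, 0.0600] → [0.0387, -0.0870, -0.3254, 0.9135, 0.4067, 0.0000]
J3: z=[-0.1847, 0.4147, -0.8910] o=[0.0717, -0.1610, -0.0807] → [0.1527, -0.1872, -0.1188, -0.1847, 0.4147, -0.8910]
J4: z=[0.7987, 0.5916, 0.1098] o=[-0.0421, -0.0006, -0.1172] → [0.1720, -0.1766, -0.2995, 0.7987, 0.5916, 0.1098]
J5: z=[0.3087, -0.5596, 0.7691] o=[-0.0392, 0.1749, 0.0093] → [0.1293, 0.2394, 0.1223, 0.3087, -0.5596, 0.7691]
J6: z=[-0.4335, -0.8025, -0.4099] o=[0.1866, -0.0352, 0.1819] → [-0.0049, -0.0706, 0.1435, -0.4335, -0.8025, -0.4099]
V = J·q̇ = [0.0946, 0.5992, 0.3938, -0.2608, -1.1170, 1.8618]

0.0946 0.5992 0.3938 -0.2608 -1.1170 1.8618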